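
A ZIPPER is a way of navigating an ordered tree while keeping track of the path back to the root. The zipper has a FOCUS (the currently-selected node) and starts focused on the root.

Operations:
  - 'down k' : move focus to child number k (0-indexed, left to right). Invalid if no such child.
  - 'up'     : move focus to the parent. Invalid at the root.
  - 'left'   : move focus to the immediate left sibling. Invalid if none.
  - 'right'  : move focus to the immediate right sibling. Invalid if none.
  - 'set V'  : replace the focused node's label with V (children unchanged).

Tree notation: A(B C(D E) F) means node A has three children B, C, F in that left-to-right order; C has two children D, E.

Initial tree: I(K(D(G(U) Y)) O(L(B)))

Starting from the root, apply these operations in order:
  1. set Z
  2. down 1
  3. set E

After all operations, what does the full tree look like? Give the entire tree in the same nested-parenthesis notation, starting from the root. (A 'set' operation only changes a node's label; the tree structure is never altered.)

Step 1 (set Z): focus=Z path=root depth=0 children=['K', 'O'] (at root)
Step 2 (down 1): focus=O path=1 depth=1 children=['L'] left=['K'] right=[] parent=Z
Step 3 (set E): focus=E path=1 depth=1 children=['L'] left=['K'] right=[] parent=Z

Answer: Z(K(D(G(U) Y)) E(L(B)))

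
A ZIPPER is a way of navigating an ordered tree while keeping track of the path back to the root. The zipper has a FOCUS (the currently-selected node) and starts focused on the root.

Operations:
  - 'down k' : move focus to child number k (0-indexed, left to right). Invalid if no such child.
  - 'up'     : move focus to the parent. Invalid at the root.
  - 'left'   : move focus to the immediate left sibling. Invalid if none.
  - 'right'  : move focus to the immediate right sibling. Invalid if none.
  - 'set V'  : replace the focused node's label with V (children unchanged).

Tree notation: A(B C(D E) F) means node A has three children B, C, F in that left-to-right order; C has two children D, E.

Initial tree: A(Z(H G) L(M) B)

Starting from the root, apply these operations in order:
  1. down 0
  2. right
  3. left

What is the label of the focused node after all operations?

Answer: Z

Derivation:
Step 1 (down 0): focus=Z path=0 depth=1 children=['H', 'G'] left=[] right=['L', 'B'] parent=A
Step 2 (right): focus=L path=1 depth=1 children=['M'] left=['Z'] right=['B'] parent=A
Step 3 (left): focus=Z path=0 depth=1 children=['H', 'G'] left=[] right=['L', 'B'] parent=A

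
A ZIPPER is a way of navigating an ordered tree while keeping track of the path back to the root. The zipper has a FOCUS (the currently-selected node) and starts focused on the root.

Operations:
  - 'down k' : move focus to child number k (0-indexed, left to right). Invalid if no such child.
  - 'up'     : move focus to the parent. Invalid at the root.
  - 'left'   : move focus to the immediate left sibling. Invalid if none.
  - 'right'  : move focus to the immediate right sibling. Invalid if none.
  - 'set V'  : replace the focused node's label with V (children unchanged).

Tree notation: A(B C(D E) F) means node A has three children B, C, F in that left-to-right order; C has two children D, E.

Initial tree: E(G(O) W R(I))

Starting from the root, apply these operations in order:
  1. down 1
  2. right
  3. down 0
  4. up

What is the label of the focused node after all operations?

Answer: R

Derivation:
Step 1 (down 1): focus=W path=1 depth=1 children=[] left=['G'] right=['R'] parent=E
Step 2 (right): focus=R path=2 depth=1 children=['I'] left=['G', 'W'] right=[] parent=E
Step 3 (down 0): focus=I path=2/0 depth=2 children=[] left=[] right=[] parent=R
Step 4 (up): focus=R path=2 depth=1 children=['I'] left=['G', 'W'] right=[] parent=E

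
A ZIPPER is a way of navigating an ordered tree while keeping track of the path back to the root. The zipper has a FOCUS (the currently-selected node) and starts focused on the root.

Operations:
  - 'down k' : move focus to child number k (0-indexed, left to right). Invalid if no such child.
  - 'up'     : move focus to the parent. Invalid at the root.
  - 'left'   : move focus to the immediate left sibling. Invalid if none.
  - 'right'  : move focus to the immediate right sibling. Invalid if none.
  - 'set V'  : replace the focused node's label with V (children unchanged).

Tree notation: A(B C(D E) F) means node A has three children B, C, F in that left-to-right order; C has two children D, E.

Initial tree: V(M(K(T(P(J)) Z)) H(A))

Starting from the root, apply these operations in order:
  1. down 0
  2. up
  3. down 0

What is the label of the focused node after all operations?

Step 1 (down 0): focus=M path=0 depth=1 children=['K'] left=[] right=['H'] parent=V
Step 2 (up): focus=V path=root depth=0 children=['M', 'H'] (at root)
Step 3 (down 0): focus=M path=0 depth=1 children=['K'] left=[] right=['H'] parent=V

Answer: M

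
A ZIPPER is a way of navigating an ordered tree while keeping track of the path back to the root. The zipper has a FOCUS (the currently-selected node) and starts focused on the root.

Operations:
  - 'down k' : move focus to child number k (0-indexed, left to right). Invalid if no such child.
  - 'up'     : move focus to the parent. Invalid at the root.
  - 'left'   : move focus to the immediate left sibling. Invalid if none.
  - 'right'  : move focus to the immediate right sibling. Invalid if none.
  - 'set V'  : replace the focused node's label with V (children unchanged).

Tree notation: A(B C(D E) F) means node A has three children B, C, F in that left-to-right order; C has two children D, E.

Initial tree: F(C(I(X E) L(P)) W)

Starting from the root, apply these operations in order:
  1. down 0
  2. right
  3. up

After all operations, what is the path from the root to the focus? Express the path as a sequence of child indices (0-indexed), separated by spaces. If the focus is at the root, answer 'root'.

Answer: root

Derivation:
Step 1 (down 0): focus=C path=0 depth=1 children=['I', 'L'] left=[] right=['W'] parent=F
Step 2 (right): focus=W path=1 depth=1 children=[] left=['C'] right=[] parent=F
Step 3 (up): focus=F path=root depth=0 children=['C', 'W'] (at root)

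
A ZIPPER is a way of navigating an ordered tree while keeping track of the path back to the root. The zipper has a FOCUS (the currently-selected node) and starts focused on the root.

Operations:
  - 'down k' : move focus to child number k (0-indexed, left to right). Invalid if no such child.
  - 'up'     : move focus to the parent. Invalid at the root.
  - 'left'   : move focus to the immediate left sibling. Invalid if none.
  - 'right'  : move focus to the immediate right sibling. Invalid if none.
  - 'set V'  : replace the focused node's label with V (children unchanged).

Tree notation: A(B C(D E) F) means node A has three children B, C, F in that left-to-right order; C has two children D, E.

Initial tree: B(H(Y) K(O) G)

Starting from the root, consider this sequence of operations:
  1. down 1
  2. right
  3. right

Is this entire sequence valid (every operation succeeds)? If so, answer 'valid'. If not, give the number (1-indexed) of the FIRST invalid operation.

Answer: 3

Derivation:
Step 1 (down 1): focus=K path=1 depth=1 children=['O'] left=['H'] right=['G'] parent=B
Step 2 (right): focus=G path=2 depth=1 children=[] left=['H', 'K'] right=[] parent=B
Step 3 (right): INVALID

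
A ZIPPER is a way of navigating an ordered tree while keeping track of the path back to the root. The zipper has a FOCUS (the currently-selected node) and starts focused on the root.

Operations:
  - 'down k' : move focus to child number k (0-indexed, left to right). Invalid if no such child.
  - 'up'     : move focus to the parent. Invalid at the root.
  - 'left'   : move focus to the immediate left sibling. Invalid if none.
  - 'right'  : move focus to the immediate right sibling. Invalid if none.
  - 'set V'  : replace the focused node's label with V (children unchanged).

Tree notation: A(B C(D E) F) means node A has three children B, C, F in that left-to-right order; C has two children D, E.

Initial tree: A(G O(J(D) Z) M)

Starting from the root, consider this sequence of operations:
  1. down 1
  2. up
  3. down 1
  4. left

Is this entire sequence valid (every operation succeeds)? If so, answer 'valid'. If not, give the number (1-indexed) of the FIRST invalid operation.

Answer: valid

Derivation:
Step 1 (down 1): focus=O path=1 depth=1 children=['J', 'Z'] left=['G'] right=['M'] parent=A
Step 2 (up): focus=A path=root depth=0 children=['G', 'O', 'M'] (at root)
Step 3 (down 1): focus=O path=1 depth=1 children=['J', 'Z'] left=['G'] right=['M'] parent=A
Step 4 (left): focus=G path=0 depth=1 children=[] left=[] right=['O', 'M'] parent=A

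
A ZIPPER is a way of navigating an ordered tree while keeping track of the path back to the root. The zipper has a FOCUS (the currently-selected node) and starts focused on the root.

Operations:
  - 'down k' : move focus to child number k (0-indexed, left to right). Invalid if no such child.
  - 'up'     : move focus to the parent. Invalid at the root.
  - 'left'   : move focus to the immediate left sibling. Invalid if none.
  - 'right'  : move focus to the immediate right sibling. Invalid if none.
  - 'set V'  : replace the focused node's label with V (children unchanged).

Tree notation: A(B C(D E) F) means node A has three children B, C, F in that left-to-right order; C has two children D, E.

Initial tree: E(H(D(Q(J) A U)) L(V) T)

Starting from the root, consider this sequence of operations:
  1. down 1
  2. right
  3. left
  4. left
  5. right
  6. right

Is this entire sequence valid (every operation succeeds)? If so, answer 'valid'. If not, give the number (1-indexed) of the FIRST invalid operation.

Answer: valid

Derivation:
Step 1 (down 1): focus=L path=1 depth=1 children=['V'] left=['H'] right=['T'] parent=E
Step 2 (right): focus=T path=2 depth=1 children=[] left=['H', 'L'] right=[] parent=E
Step 3 (left): focus=L path=1 depth=1 children=['V'] left=['H'] right=['T'] parent=E
Step 4 (left): focus=H path=0 depth=1 children=['D'] left=[] right=['L', 'T'] parent=E
Step 5 (right): focus=L path=1 depth=1 children=['V'] left=['H'] right=['T'] parent=E
Step 6 (right): focus=T path=2 depth=1 children=[] left=['H', 'L'] right=[] parent=E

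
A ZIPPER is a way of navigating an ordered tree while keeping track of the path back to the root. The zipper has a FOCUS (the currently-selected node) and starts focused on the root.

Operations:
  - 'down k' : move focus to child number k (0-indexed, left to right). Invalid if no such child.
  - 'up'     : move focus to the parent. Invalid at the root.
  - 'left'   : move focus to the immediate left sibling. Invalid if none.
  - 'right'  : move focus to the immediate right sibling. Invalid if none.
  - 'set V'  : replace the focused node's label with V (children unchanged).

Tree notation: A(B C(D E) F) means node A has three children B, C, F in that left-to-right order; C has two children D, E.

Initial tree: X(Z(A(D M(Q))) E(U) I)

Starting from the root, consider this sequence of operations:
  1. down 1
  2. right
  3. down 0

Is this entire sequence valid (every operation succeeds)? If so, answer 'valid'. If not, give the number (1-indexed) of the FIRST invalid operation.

Step 1 (down 1): focus=E path=1 depth=1 children=['U'] left=['Z'] right=['I'] parent=X
Step 2 (right): focus=I path=2 depth=1 children=[] left=['Z', 'E'] right=[] parent=X
Step 3 (down 0): INVALID

Answer: 3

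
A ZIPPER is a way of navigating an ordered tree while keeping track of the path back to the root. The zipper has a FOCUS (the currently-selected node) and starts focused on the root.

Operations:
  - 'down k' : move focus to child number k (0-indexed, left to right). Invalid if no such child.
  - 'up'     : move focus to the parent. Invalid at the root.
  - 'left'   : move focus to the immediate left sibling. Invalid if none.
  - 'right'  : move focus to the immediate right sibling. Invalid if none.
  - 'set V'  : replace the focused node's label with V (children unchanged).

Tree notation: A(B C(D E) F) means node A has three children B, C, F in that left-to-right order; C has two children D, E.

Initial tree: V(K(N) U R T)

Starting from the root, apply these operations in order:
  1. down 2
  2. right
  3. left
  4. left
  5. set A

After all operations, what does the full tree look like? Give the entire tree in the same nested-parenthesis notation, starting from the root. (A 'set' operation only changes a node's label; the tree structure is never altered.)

Step 1 (down 2): focus=R path=2 depth=1 children=[] left=['K', 'U'] right=['T'] parent=V
Step 2 (right): focus=T path=3 depth=1 children=[] left=['K', 'U', 'R'] right=[] parent=V
Step 3 (left): focus=R path=2 depth=1 children=[] left=['K', 'U'] right=['T'] parent=V
Step 4 (left): focus=U path=1 depth=1 children=[] left=['K'] right=['R', 'T'] parent=V
Step 5 (set A): focus=A path=1 depth=1 children=[] left=['K'] right=['R', 'T'] parent=V

Answer: V(K(N) A R T)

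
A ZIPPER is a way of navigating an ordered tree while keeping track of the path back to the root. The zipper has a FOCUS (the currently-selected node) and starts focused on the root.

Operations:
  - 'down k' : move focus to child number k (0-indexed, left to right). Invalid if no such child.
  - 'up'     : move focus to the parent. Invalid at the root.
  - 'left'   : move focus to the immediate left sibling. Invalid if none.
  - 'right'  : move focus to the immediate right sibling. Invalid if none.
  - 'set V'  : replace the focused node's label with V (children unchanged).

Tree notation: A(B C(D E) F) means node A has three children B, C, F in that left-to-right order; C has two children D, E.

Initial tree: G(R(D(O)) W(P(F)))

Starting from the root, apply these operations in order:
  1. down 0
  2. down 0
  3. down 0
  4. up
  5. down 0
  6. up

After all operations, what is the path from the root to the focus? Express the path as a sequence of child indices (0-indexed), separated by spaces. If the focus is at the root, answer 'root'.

Step 1 (down 0): focus=R path=0 depth=1 children=['D'] left=[] right=['W'] parent=G
Step 2 (down 0): focus=D path=0/0 depth=2 children=['O'] left=[] right=[] parent=R
Step 3 (down 0): focus=O path=0/0/0 depth=3 children=[] left=[] right=[] parent=D
Step 4 (up): focus=D path=0/0 depth=2 children=['O'] left=[] right=[] parent=R
Step 5 (down 0): focus=O path=0/0/0 depth=3 children=[] left=[] right=[] parent=D
Step 6 (up): focus=D path=0/0 depth=2 children=['O'] left=[] right=[] parent=R

Answer: 0 0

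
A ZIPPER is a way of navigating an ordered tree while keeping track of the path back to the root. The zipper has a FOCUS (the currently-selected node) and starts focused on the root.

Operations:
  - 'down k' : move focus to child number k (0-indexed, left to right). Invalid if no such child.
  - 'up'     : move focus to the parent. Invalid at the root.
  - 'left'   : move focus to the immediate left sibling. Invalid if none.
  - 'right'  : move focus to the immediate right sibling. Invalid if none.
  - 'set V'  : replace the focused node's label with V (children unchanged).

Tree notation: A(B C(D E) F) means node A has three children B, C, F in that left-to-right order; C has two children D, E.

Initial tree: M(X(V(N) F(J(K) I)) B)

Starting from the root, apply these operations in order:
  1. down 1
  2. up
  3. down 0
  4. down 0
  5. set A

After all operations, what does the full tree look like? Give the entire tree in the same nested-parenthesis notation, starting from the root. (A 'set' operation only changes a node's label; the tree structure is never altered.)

Step 1 (down 1): focus=B path=1 depth=1 children=[] left=['X'] right=[] parent=M
Step 2 (up): focus=M path=root depth=0 children=['X', 'B'] (at root)
Step 3 (down 0): focus=X path=0 depth=1 children=['V', 'F'] left=[] right=['B'] parent=M
Step 4 (down 0): focus=V path=0/0 depth=2 children=['N'] left=[] right=['F'] parent=X
Step 5 (set A): focus=A path=0/0 depth=2 children=['N'] left=[] right=['F'] parent=X

Answer: M(X(A(N) F(J(K) I)) B)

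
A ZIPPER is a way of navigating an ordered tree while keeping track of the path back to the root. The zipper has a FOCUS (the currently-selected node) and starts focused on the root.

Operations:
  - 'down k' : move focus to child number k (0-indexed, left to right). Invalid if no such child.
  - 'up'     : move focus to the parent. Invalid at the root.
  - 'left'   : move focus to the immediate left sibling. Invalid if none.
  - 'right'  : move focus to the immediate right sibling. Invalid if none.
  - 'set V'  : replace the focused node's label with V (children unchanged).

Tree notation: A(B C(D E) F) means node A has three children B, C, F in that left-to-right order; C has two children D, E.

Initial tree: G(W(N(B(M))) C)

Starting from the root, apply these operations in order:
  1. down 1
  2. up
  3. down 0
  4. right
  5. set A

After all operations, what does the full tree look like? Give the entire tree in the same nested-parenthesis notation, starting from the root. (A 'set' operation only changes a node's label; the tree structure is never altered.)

Step 1 (down 1): focus=C path=1 depth=1 children=[] left=['W'] right=[] parent=G
Step 2 (up): focus=G path=root depth=0 children=['W', 'C'] (at root)
Step 3 (down 0): focus=W path=0 depth=1 children=['N'] left=[] right=['C'] parent=G
Step 4 (right): focus=C path=1 depth=1 children=[] left=['W'] right=[] parent=G
Step 5 (set A): focus=A path=1 depth=1 children=[] left=['W'] right=[] parent=G

Answer: G(W(N(B(M))) A)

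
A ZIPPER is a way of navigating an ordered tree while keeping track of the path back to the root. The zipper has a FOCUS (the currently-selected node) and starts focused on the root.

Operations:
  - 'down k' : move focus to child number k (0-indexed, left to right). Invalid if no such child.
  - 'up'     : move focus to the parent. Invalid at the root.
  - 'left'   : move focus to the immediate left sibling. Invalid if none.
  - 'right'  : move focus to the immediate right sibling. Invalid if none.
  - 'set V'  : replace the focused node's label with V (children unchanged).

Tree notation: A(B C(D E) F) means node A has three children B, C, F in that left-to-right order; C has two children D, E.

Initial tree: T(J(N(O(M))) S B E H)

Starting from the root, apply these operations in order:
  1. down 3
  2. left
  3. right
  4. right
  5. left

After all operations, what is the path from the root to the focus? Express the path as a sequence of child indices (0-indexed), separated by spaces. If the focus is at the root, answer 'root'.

Step 1 (down 3): focus=E path=3 depth=1 children=[] left=['J', 'S', 'B'] right=['H'] parent=T
Step 2 (left): focus=B path=2 depth=1 children=[] left=['J', 'S'] right=['E', 'H'] parent=T
Step 3 (right): focus=E path=3 depth=1 children=[] left=['J', 'S', 'B'] right=['H'] parent=T
Step 4 (right): focus=H path=4 depth=1 children=[] left=['J', 'S', 'B', 'E'] right=[] parent=T
Step 5 (left): focus=E path=3 depth=1 children=[] left=['J', 'S', 'B'] right=['H'] parent=T

Answer: 3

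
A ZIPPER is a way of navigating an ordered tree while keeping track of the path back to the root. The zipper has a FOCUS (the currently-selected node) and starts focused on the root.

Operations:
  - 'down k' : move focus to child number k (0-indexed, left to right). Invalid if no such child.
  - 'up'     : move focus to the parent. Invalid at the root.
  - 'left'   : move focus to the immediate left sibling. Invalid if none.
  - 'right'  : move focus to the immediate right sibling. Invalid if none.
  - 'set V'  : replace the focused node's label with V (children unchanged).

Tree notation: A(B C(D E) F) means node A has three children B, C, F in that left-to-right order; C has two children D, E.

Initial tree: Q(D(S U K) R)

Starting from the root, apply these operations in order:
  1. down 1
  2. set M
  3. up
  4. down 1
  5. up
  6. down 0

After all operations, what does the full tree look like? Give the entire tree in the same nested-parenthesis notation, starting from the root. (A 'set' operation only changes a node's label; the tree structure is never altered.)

Step 1 (down 1): focus=R path=1 depth=1 children=[] left=['D'] right=[] parent=Q
Step 2 (set M): focus=M path=1 depth=1 children=[] left=['D'] right=[] parent=Q
Step 3 (up): focus=Q path=root depth=0 children=['D', 'M'] (at root)
Step 4 (down 1): focus=M path=1 depth=1 children=[] left=['D'] right=[] parent=Q
Step 5 (up): focus=Q path=root depth=0 children=['D', 'M'] (at root)
Step 6 (down 0): focus=D path=0 depth=1 children=['S', 'U', 'K'] left=[] right=['M'] parent=Q

Answer: Q(D(S U K) M)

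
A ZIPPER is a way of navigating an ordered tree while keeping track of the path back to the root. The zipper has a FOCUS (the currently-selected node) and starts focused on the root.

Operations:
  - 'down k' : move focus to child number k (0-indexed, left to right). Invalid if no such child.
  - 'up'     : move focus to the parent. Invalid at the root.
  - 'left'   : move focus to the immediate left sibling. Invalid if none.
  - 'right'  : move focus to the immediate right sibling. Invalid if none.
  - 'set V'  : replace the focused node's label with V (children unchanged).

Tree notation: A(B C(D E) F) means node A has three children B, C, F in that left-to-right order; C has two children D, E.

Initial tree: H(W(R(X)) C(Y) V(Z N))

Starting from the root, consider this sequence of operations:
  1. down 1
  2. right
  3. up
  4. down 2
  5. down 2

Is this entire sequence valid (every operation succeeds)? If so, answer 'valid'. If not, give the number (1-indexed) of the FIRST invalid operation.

Answer: 5

Derivation:
Step 1 (down 1): focus=C path=1 depth=1 children=['Y'] left=['W'] right=['V'] parent=H
Step 2 (right): focus=V path=2 depth=1 children=['Z', 'N'] left=['W', 'C'] right=[] parent=H
Step 3 (up): focus=H path=root depth=0 children=['W', 'C', 'V'] (at root)
Step 4 (down 2): focus=V path=2 depth=1 children=['Z', 'N'] left=['W', 'C'] right=[] parent=H
Step 5 (down 2): INVALID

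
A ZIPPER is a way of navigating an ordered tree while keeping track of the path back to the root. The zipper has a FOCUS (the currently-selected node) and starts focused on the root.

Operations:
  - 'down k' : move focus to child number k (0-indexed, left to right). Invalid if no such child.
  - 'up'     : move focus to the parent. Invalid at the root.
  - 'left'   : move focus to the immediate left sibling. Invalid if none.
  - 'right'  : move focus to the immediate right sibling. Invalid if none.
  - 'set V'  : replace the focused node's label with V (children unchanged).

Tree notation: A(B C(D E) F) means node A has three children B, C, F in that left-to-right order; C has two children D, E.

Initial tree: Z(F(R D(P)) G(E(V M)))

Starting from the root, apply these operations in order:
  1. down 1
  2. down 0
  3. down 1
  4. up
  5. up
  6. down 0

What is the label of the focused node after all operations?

Answer: E

Derivation:
Step 1 (down 1): focus=G path=1 depth=1 children=['E'] left=['F'] right=[] parent=Z
Step 2 (down 0): focus=E path=1/0 depth=2 children=['V', 'M'] left=[] right=[] parent=G
Step 3 (down 1): focus=M path=1/0/1 depth=3 children=[] left=['V'] right=[] parent=E
Step 4 (up): focus=E path=1/0 depth=2 children=['V', 'M'] left=[] right=[] parent=G
Step 5 (up): focus=G path=1 depth=1 children=['E'] left=['F'] right=[] parent=Z
Step 6 (down 0): focus=E path=1/0 depth=2 children=['V', 'M'] left=[] right=[] parent=G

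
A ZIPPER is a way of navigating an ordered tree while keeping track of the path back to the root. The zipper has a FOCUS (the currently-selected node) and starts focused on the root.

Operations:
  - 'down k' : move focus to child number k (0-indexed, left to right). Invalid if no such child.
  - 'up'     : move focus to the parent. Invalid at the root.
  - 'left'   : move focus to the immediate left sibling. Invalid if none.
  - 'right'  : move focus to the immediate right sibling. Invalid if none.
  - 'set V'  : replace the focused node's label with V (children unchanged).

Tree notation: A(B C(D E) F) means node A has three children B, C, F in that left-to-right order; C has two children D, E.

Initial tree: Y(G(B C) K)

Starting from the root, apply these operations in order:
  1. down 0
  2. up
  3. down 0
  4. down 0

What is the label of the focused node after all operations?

Step 1 (down 0): focus=G path=0 depth=1 children=['B', 'C'] left=[] right=['K'] parent=Y
Step 2 (up): focus=Y path=root depth=0 children=['G', 'K'] (at root)
Step 3 (down 0): focus=G path=0 depth=1 children=['B', 'C'] left=[] right=['K'] parent=Y
Step 4 (down 0): focus=B path=0/0 depth=2 children=[] left=[] right=['C'] parent=G

Answer: B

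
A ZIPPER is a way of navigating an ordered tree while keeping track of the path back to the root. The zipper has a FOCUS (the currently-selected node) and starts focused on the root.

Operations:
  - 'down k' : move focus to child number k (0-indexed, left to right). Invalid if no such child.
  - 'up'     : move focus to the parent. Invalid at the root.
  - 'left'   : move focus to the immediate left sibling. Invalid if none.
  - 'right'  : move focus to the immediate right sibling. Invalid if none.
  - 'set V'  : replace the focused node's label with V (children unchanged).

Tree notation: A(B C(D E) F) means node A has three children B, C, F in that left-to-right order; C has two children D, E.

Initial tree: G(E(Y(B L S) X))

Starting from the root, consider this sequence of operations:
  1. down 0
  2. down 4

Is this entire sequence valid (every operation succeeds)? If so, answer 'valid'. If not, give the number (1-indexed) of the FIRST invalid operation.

Answer: 2

Derivation:
Step 1 (down 0): focus=E path=0 depth=1 children=['Y', 'X'] left=[] right=[] parent=G
Step 2 (down 4): INVALID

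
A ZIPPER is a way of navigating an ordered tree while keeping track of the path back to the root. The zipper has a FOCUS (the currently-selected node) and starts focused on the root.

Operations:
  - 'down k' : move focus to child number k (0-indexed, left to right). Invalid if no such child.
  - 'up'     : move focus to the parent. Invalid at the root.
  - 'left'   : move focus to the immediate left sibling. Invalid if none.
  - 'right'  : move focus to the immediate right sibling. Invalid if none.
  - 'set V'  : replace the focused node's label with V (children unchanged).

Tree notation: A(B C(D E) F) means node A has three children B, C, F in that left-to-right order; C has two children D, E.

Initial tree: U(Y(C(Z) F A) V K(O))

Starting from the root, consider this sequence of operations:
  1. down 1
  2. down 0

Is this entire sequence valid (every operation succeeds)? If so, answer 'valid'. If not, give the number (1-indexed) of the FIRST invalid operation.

Step 1 (down 1): focus=V path=1 depth=1 children=[] left=['Y'] right=['K'] parent=U
Step 2 (down 0): INVALID

Answer: 2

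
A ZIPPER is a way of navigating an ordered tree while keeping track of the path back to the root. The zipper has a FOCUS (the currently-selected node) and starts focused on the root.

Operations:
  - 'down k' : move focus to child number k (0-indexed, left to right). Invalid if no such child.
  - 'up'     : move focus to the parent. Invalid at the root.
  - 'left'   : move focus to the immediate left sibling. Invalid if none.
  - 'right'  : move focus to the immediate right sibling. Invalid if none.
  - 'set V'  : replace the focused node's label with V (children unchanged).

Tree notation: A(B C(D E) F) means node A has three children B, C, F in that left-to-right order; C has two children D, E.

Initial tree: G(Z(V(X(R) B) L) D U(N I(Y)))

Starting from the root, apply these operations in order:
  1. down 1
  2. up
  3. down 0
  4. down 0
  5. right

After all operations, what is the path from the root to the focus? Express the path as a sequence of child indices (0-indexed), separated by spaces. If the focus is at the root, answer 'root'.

Answer: 0 1

Derivation:
Step 1 (down 1): focus=D path=1 depth=1 children=[] left=['Z'] right=['U'] parent=G
Step 2 (up): focus=G path=root depth=0 children=['Z', 'D', 'U'] (at root)
Step 3 (down 0): focus=Z path=0 depth=1 children=['V', 'L'] left=[] right=['D', 'U'] parent=G
Step 4 (down 0): focus=V path=0/0 depth=2 children=['X', 'B'] left=[] right=['L'] parent=Z
Step 5 (right): focus=L path=0/1 depth=2 children=[] left=['V'] right=[] parent=Z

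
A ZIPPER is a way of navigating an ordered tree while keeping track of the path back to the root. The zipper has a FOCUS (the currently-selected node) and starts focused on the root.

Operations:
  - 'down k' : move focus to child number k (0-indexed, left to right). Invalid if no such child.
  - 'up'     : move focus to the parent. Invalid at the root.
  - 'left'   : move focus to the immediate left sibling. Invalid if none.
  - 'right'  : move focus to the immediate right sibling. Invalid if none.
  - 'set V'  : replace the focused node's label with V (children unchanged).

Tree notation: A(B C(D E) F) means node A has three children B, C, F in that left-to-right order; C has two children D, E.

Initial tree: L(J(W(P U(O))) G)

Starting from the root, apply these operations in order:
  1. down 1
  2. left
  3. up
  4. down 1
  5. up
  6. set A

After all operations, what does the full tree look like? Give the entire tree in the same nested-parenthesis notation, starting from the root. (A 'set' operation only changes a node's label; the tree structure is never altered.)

Step 1 (down 1): focus=G path=1 depth=1 children=[] left=['J'] right=[] parent=L
Step 2 (left): focus=J path=0 depth=1 children=['W'] left=[] right=['G'] parent=L
Step 3 (up): focus=L path=root depth=0 children=['J', 'G'] (at root)
Step 4 (down 1): focus=G path=1 depth=1 children=[] left=['J'] right=[] parent=L
Step 5 (up): focus=L path=root depth=0 children=['J', 'G'] (at root)
Step 6 (set A): focus=A path=root depth=0 children=['J', 'G'] (at root)

Answer: A(J(W(P U(O))) G)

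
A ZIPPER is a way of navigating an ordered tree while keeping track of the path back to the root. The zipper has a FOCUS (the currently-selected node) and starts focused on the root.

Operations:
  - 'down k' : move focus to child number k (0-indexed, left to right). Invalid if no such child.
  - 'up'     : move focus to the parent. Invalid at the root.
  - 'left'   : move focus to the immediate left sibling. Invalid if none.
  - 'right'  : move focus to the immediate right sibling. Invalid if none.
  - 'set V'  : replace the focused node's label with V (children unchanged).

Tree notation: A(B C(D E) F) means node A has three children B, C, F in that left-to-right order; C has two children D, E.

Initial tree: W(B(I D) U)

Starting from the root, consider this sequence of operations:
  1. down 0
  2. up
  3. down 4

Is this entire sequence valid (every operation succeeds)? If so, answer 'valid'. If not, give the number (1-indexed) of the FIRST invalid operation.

Answer: 3

Derivation:
Step 1 (down 0): focus=B path=0 depth=1 children=['I', 'D'] left=[] right=['U'] parent=W
Step 2 (up): focus=W path=root depth=0 children=['B', 'U'] (at root)
Step 3 (down 4): INVALID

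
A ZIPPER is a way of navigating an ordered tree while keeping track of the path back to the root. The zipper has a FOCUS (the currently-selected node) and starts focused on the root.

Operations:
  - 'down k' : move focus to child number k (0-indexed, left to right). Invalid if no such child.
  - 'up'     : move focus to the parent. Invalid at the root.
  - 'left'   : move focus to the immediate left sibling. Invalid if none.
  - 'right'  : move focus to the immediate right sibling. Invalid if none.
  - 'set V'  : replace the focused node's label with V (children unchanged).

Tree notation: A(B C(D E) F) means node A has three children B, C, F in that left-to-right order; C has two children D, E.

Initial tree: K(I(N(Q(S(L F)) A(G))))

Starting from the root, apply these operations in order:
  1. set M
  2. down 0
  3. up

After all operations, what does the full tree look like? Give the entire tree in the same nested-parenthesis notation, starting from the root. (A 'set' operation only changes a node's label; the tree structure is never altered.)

Answer: M(I(N(Q(S(L F)) A(G))))

Derivation:
Step 1 (set M): focus=M path=root depth=0 children=['I'] (at root)
Step 2 (down 0): focus=I path=0 depth=1 children=['N'] left=[] right=[] parent=M
Step 3 (up): focus=M path=root depth=0 children=['I'] (at root)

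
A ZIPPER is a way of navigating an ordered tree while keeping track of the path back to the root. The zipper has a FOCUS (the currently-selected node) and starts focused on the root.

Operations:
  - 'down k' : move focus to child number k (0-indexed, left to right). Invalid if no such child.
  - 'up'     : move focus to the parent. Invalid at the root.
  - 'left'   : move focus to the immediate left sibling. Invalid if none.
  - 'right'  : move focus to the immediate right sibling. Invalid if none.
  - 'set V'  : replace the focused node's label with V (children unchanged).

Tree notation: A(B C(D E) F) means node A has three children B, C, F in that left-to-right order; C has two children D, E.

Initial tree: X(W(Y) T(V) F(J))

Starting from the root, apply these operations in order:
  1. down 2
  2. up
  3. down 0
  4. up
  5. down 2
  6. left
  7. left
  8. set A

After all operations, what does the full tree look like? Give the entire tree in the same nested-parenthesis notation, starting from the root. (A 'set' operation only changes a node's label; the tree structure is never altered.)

Answer: X(A(Y) T(V) F(J))

Derivation:
Step 1 (down 2): focus=F path=2 depth=1 children=['J'] left=['W', 'T'] right=[] parent=X
Step 2 (up): focus=X path=root depth=0 children=['W', 'T', 'F'] (at root)
Step 3 (down 0): focus=W path=0 depth=1 children=['Y'] left=[] right=['T', 'F'] parent=X
Step 4 (up): focus=X path=root depth=0 children=['W', 'T', 'F'] (at root)
Step 5 (down 2): focus=F path=2 depth=1 children=['J'] left=['W', 'T'] right=[] parent=X
Step 6 (left): focus=T path=1 depth=1 children=['V'] left=['W'] right=['F'] parent=X
Step 7 (left): focus=W path=0 depth=1 children=['Y'] left=[] right=['T', 'F'] parent=X
Step 8 (set A): focus=A path=0 depth=1 children=['Y'] left=[] right=['T', 'F'] parent=X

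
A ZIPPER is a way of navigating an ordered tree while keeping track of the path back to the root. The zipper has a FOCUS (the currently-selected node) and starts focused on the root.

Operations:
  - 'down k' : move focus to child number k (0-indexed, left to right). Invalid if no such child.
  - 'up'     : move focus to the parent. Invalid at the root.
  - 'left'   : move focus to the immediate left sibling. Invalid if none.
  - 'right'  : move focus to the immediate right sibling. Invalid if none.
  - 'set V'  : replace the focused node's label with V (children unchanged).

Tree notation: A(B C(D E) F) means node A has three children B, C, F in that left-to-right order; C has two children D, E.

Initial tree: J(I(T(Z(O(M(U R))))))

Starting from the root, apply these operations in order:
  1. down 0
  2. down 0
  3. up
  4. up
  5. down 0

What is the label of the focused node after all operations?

Answer: I

Derivation:
Step 1 (down 0): focus=I path=0 depth=1 children=['T'] left=[] right=[] parent=J
Step 2 (down 0): focus=T path=0/0 depth=2 children=['Z'] left=[] right=[] parent=I
Step 3 (up): focus=I path=0 depth=1 children=['T'] left=[] right=[] parent=J
Step 4 (up): focus=J path=root depth=0 children=['I'] (at root)
Step 5 (down 0): focus=I path=0 depth=1 children=['T'] left=[] right=[] parent=J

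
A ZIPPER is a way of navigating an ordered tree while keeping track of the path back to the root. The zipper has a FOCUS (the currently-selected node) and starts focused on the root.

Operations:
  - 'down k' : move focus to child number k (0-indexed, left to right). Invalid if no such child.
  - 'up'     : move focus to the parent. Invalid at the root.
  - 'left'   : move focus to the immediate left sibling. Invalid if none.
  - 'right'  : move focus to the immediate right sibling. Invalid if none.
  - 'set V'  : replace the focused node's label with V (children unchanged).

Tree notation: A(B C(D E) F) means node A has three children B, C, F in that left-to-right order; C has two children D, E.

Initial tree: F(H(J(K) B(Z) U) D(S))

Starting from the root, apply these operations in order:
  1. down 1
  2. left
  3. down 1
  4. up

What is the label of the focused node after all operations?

Answer: H

Derivation:
Step 1 (down 1): focus=D path=1 depth=1 children=['S'] left=['H'] right=[] parent=F
Step 2 (left): focus=H path=0 depth=1 children=['J', 'B', 'U'] left=[] right=['D'] parent=F
Step 3 (down 1): focus=B path=0/1 depth=2 children=['Z'] left=['J'] right=['U'] parent=H
Step 4 (up): focus=H path=0 depth=1 children=['J', 'B', 'U'] left=[] right=['D'] parent=F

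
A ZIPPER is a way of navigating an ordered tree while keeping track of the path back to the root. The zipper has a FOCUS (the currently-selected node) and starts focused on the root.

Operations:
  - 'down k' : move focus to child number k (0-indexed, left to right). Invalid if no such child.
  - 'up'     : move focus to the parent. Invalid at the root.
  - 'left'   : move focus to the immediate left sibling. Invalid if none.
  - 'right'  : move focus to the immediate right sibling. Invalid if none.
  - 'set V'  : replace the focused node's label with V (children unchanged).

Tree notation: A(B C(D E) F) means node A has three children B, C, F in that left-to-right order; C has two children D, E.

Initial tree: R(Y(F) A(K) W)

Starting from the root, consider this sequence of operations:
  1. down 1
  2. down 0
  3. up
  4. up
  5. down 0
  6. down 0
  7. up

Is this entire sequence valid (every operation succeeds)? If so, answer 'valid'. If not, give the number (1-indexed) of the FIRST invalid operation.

Answer: valid

Derivation:
Step 1 (down 1): focus=A path=1 depth=1 children=['K'] left=['Y'] right=['W'] parent=R
Step 2 (down 0): focus=K path=1/0 depth=2 children=[] left=[] right=[] parent=A
Step 3 (up): focus=A path=1 depth=1 children=['K'] left=['Y'] right=['W'] parent=R
Step 4 (up): focus=R path=root depth=0 children=['Y', 'A', 'W'] (at root)
Step 5 (down 0): focus=Y path=0 depth=1 children=['F'] left=[] right=['A', 'W'] parent=R
Step 6 (down 0): focus=F path=0/0 depth=2 children=[] left=[] right=[] parent=Y
Step 7 (up): focus=Y path=0 depth=1 children=['F'] left=[] right=['A', 'W'] parent=R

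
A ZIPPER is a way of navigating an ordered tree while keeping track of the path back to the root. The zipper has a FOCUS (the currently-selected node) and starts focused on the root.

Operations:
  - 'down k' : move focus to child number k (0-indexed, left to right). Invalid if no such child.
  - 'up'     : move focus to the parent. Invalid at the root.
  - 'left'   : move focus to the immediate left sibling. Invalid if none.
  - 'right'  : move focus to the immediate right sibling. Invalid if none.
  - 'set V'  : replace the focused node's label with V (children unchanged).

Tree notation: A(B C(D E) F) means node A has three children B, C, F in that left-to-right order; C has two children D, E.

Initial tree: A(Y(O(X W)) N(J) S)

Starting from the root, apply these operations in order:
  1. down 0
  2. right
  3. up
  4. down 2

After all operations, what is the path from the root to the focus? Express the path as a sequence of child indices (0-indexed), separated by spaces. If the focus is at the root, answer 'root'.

Answer: 2

Derivation:
Step 1 (down 0): focus=Y path=0 depth=1 children=['O'] left=[] right=['N', 'S'] parent=A
Step 2 (right): focus=N path=1 depth=1 children=['J'] left=['Y'] right=['S'] parent=A
Step 3 (up): focus=A path=root depth=0 children=['Y', 'N', 'S'] (at root)
Step 4 (down 2): focus=S path=2 depth=1 children=[] left=['Y', 'N'] right=[] parent=A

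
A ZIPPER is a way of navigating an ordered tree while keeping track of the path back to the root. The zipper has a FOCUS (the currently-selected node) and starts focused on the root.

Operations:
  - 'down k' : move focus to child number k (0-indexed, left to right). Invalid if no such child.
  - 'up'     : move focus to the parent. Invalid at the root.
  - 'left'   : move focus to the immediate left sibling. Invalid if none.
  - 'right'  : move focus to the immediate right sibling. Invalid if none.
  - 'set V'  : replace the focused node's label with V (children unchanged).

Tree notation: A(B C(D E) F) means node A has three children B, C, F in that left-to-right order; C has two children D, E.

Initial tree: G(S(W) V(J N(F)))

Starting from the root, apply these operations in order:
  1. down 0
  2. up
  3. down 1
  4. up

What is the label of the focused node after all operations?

Step 1 (down 0): focus=S path=0 depth=1 children=['W'] left=[] right=['V'] parent=G
Step 2 (up): focus=G path=root depth=0 children=['S', 'V'] (at root)
Step 3 (down 1): focus=V path=1 depth=1 children=['J', 'N'] left=['S'] right=[] parent=G
Step 4 (up): focus=G path=root depth=0 children=['S', 'V'] (at root)

Answer: G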